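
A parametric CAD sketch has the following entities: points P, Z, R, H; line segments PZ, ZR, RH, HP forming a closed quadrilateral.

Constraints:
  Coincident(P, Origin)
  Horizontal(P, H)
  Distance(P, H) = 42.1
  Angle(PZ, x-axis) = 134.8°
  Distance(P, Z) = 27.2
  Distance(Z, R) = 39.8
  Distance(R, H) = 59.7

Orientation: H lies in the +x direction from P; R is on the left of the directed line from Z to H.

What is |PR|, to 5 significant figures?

49.329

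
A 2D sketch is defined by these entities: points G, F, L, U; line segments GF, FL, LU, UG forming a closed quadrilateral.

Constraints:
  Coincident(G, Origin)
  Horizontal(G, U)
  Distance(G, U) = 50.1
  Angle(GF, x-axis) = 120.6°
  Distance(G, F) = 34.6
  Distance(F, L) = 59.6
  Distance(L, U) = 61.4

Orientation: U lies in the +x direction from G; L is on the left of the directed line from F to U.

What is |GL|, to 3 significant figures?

68.4

Checks: |FL| = 59.60 ✓; |LU| = 61.40 ✓.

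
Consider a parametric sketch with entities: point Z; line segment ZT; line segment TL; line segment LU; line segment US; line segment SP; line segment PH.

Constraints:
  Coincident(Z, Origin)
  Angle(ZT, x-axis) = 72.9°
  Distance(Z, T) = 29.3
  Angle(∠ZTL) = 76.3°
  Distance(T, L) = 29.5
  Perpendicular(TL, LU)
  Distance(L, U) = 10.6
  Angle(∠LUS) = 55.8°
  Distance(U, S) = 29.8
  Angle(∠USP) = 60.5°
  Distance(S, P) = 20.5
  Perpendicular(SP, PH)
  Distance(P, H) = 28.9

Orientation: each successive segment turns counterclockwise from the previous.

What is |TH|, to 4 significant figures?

37.58

Z is at the origin; ZT runs at 72.9° with length 29.3, so T = (8.615, 28.00). ∠ZTL = 76.3° gives TL at 176.6° from the x-axis; with |TL| = 29.5, L = (-20.83, 29.75). The perpendicularity gives LU at right angles to TL, so LU runs at -93.40°; with |LU| = 10.6, U = (-21.46, 19.17). ∠LUS = 55.8° gives US at 30.80° from the x-axis; with |US| = 29.8, S = (4.136, 34.43). ∠USP = 60.5° gives SP at 150.3° from the x-axis; with |SP| = 20.5, P = (-13.67, 44.59). SP ⟂ PH, so PH runs at -119.7°; with |PH| = 28.9, H = (-27.99, 19.49). Then |TH| = |H − T| = 37.58.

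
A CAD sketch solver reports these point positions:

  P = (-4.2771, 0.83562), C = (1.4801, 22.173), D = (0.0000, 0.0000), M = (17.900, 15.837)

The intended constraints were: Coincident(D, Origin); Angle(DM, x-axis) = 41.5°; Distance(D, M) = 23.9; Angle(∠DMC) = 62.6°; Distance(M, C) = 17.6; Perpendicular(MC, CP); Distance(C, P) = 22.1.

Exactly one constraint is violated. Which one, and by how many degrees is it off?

Perpendicular(MC, CP) — off by 6.00°.

D = (0.00, 0.00) ✓; DM at 41.50° ✓; |DM| = 23.90 ✓; ∠DMC = 62.60° ✓; |MC| = 17.60 ✓; ∠(MC, CP) = 96.00° ✗; |CP| = 22.10 ✓.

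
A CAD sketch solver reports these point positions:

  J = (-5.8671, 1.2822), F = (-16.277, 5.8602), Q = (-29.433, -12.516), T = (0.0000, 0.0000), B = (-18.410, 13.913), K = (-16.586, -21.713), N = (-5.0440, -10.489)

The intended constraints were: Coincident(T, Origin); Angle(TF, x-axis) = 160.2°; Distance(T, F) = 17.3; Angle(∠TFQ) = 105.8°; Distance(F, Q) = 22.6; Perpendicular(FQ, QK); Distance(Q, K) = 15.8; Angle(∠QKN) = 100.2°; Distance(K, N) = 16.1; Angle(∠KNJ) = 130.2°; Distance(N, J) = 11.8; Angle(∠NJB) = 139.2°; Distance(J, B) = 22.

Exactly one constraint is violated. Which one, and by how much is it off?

Distance(J, B) = 22 — off by 4.20.

T = (0.00, 0.00) ✓; TF at 160.2° ✓; |TF| = 17.30 ✓; ∠TFQ = 105.8° ✓; |FQ| = 22.60 ✓; ∠(FQ, QK) = 90.00° ✓; |QK| = 15.80 ✓; ∠QKN = 100.2° ✓; |KN| = 16.10 ✓; ∠KNJ = 130.2° ✓; |NJ| = 11.80 ✓; ∠NJB = 139.2° ✓; |JB| = 17.80 ✗.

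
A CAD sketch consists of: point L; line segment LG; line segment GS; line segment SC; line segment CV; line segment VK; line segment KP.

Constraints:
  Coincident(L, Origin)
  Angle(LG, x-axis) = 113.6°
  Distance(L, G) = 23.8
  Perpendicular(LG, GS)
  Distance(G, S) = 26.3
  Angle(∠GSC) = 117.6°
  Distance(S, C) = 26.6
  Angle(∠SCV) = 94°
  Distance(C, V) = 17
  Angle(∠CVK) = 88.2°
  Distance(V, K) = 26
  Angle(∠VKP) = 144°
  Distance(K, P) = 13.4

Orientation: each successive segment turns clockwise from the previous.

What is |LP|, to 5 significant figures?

30.009

L is at the origin; LG runs at 113.6° with length 23.8, so G = (-9.5283, 21.809). The perpendicularity gives GS at right angles to LG, so GS runs at 23.600°; with |GS| = 26.3, S = (14.572, 32.339). ∠GSC = 117.6° gives SC at -38.800° from the x-axis; with |SC| = 26.6, C = (35.302, 15.671). ∠SCV = 94.0° gives CV at -124.80° from the x-axis; with |CV| = 17.0, V = (25.600, 1.7114). ∠CVK = 88.2° gives VK at 143.40° from the x-axis; with |VK| = 26.0, K = (4.7270, 17.213). ∠VKP = 144.0° gives KP at 107.40° from the x-axis; with |KP| = 13.4, P = (0.71989, 30.000). Then |LP| = |P − L| = 30.009.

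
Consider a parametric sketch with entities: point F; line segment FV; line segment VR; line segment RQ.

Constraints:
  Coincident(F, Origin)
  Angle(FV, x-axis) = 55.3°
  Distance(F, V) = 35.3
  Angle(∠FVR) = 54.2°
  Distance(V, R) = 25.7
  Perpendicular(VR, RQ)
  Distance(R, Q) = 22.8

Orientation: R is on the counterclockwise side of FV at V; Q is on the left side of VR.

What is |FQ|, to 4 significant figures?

7.714

∠FVR = 54.2°, so VR runs at 55.3° + (180° − 54.2°) = 181.1° from the x-axis; with |VR| = 25.7, R = V + 25.7·(cos 181.1°, sin 181.1°) = (-5.600, 28.53). VR is perpendicular to RQ; with |RQ| = 22.8 on the left of VR, Q = R + 22.8·(0.01920, -0.9998) = (-5.162, 5.733). Then |FQ| = |Q − F| = 7.714.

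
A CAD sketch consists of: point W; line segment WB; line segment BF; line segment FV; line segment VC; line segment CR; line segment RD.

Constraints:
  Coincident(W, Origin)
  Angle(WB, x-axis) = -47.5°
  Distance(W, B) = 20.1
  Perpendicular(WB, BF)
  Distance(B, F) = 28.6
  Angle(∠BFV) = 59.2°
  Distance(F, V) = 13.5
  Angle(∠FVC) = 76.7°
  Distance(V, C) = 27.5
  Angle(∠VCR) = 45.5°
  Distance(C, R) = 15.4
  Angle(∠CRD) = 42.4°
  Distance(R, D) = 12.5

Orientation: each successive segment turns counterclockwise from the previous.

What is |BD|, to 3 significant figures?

8.34

∠VCR = 45.5° gives CR at 41.1° from the x-axis; with |CR| = 15.4, R = (31.7, -8.95). ∠CRD = 42.4° gives RD at 179° from the x-axis; with |RD| = 12.5, D = (19.2, -8.66). Then |BD| = |D − B| = 8.34.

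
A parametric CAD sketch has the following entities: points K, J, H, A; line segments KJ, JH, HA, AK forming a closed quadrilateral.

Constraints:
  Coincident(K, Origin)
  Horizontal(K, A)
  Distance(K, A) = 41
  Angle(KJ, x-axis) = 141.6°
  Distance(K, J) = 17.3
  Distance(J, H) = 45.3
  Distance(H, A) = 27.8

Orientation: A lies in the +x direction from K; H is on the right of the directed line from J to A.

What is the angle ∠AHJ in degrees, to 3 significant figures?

96.1°

Checks: K.y = 0.00, A.y = 0.00 ✓; |JH| = 45.30 ✓; |HA| = 27.80 ✓.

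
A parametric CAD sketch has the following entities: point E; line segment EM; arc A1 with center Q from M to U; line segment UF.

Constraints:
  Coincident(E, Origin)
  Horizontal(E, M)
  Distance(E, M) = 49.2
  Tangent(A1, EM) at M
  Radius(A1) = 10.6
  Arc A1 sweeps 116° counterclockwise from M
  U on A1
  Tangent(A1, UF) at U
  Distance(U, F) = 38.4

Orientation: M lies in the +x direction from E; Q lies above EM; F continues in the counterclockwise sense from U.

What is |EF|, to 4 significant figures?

65.05

E is at the origin; EM is horizontal with |EM| = 49.2 and M on the +x side, so M = (49.20, 0.000). A1 meets EM tangentially, so QM is at right angles to EM, so Q = M + (0, 10.6) = (49.20, 10.60). On A1, M sits at bearing -90° from Q; a 116° counterclockwise sweep puts U at bearing 26°, so U = Q + 10.6·(cos 26°, sin 26°) = (58.73, 15.25). Since A1 is tangent to UF there, QU ⟂ UF, so UF runs along (−sin 26°, cos 26°); with |UF| = 38.4, F = (41.89, 49.76). Then |EF| = |F − E| = 65.05.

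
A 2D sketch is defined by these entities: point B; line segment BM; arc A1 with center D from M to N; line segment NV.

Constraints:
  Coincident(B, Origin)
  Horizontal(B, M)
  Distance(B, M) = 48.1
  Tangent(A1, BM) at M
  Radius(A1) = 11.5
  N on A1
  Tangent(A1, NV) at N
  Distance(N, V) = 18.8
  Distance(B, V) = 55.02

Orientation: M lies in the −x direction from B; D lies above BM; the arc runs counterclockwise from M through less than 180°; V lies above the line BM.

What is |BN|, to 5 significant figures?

40.432

B is at the origin; B and M share the same y with |BM| = 48.1 and M on the −x side, so M = (-48.100, 0.0000). A1 meets BM tangentially, so DM is at right angles to BM, so D = M + (0, 11.5) = (-48.100, 11.500). Since DN ⟂ NV (tangency), |DV| = √(11.5² + 18.8²) = 22.038 regardless of where N sits on A1. So V lies on both circle(B, 55.02) and circle(D, 22.038); the above-BM intersection is V = (-43.921, 33.138). N is the foot of the tangent from V: N = (-37.330, 15.532).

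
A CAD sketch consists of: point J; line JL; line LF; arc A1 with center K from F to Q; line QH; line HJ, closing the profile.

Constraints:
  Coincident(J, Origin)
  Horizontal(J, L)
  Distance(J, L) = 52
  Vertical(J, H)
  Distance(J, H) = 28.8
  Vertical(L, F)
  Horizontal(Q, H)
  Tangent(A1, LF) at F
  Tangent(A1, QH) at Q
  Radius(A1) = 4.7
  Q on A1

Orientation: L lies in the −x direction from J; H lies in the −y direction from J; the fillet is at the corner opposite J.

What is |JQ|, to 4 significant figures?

55.38

J is at the origin; J and L share the same y with |JL| = 52.0 and L on the −x side, so L = (-52.00, 0.000). JH is vertical with |JH| = 28.8 and H on the −y side, so H = (0.000, -28.80). The virtual corner opposite J is at (-52.00, -28.80). The tangent condition forces KF to be normal to LF and the tangent condition forces KQ to be normal to QH, with radius 4.7, so the center K sits 4.7 in from both sides at K = (-47.30, -24.10). That places the tangent points at F = (-52.00, -24.10) on LF and Q = (-47.30, -28.80) on QH. Then |JQ| = |Q − J| = 55.38.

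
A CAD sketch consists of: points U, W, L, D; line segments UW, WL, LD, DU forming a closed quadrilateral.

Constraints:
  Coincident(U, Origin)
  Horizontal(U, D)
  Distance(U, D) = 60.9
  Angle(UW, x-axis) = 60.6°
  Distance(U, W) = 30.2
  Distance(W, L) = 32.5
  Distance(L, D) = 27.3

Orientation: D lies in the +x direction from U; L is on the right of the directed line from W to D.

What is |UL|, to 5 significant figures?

33.602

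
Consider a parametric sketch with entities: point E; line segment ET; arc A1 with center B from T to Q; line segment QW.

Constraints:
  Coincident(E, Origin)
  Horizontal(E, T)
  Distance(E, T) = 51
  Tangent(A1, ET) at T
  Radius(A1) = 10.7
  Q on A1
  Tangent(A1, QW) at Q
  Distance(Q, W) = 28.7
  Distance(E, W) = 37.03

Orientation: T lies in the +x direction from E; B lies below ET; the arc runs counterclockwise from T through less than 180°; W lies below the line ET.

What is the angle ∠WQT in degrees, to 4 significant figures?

153.5°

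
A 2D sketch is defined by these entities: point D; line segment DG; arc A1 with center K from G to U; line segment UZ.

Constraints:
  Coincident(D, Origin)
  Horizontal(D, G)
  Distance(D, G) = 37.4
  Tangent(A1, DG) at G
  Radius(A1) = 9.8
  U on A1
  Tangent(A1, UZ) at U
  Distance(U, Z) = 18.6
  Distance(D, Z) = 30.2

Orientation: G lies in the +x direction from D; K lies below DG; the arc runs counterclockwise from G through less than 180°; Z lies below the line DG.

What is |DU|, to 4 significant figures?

29.12

D is at the origin; D and G share the same y with |DG| = 37.4 and G on the +x side, so G = (37.40, 0.000). Since A1 is tangent to DG there, KG ⟂ DG, so K = G + (0, -9.8) = (37.40, -9.800). Since KU ⟂ UZ (tangency), |KZ| = √(9.8² + 18.6²) = 21.02 regardless of where U sits on A1. So Z lies on both circle(D, 30.2) and circle(K, 21.02); the below-DG intersection is Z = (20.44, -22.23). U is the foot of the tangent from Z: U = (28.59, -5.508).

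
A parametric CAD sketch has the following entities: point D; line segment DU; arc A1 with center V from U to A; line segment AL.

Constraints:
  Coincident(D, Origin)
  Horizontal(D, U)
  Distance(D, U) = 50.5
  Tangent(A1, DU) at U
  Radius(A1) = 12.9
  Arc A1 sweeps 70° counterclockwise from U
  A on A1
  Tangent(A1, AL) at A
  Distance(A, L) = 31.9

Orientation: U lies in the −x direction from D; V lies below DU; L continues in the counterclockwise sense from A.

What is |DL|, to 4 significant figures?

82.99

D is at the origin; D and U share the same y with |DU| = 50.5 and U on the −x side, so U = (-50.50, 0.000). Since A1 is tangent to DU there, VU ⟂ DU, so V = U + (0, -12.9) = (-50.50, -12.90). On A1, U sits at bearing 90° from V; a 70° counterclockwise sweep puts A at bearing 160°, so A = V + 12.9·(cos 160°, sin 160°) = (-62.62, -8.488). Tangency of A1 to AL means the radius VA is perpendicular to AL, so AL runs along (−sin 160°, cos 160°); with |AL| = 31.9, L = (-73.53, -38.46). Then |DL| = |L − D| = 82.99.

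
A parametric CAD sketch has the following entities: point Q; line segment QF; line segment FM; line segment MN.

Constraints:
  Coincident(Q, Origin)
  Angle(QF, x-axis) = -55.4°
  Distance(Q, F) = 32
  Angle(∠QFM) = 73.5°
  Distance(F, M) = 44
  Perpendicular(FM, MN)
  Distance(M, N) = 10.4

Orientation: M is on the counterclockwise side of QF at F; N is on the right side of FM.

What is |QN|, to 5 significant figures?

53.913

∠QFM = 73.5°, so FM runs at -55.4° + (180° − 73.5°) = 51.100° from the x-axis; with |FM| = 44.0, M = F + 44.0·(cos 51.100°, sin 51.100°) = (45.801, 7.9023). FM is perpendicular to MN; with |MN| = 10.4 on the right of FM, N = M + 10.4·(0.77824, -0.62796) = (53.895, 1.3715). Then |QN| = |N − Q| = 53.913.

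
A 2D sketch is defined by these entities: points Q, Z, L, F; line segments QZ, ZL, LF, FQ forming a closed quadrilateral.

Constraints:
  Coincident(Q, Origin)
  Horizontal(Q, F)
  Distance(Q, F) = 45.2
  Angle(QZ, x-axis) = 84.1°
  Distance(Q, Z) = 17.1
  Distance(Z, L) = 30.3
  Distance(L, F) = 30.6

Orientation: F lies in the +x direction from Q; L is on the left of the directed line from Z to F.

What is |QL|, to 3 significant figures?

40.6

Checks: |ZL| = 30.30 ✓; |LF| = 30.60 ✓.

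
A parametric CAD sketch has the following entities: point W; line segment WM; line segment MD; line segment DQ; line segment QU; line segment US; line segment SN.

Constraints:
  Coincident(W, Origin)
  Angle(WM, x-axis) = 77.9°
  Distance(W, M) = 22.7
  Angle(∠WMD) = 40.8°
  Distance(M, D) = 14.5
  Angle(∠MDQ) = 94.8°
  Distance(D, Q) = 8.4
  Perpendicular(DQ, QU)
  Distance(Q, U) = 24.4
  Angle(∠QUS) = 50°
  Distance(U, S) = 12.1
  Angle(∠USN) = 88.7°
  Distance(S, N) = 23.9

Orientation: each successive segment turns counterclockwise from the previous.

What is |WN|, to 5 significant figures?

0.14182

W is at the origin; WM runs at 77.9° with length 22.7, so M = (4.7583, 22.196). ∠WMD = 40.8° gives MD at -142.90° from the x-axis; with |MD| = 14.5, D = (-6.8066, 13.449). ∠MDQ = 94.8° gives DQ at -57.700° from the x-axis; with |DQ| = 8.4, Q = (-2.3181, 6.3490). DQ ⟂ QU, so QU runs at 32.300°; with |QU| = 24.4, U = (18.306, 19.387). ∠QUS = 50.0° gives US at 162.30° from the x-axis; with |US| = 12.1, S = (6.7791, 23.066). ∠USN = 88.7° gives SN at -106.40° from the x-axis; with |SN| = 23.9, N = (0.031158, 0.13836). Then |WN| = |N − W| = 0.14182.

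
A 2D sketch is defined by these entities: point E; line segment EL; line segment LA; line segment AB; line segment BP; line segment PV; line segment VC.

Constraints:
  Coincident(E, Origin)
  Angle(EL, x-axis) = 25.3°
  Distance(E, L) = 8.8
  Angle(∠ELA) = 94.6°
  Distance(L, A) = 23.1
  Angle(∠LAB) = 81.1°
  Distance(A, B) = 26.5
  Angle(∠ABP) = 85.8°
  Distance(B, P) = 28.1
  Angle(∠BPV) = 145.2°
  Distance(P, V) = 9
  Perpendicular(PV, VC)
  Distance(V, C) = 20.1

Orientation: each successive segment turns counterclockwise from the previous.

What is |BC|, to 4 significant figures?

32.33

E is at the origin; EL runs at 25.3° with length 8.8, so L = (7.956, 3.761). ∠ELA = 94.6° gives LA at 110.7° from the x-axis; with |LA| = 23.1, A = (-0.2093, 25.37). ∠LAB = 81.1° gives AB at -150.4° from the x-axis; with |AB| = 26.5, B = (-23.25, 12.28). ∠ABP = 85.8° gives BP at -56.20° from the x-axis; with |BP| = 28.1, P = (-7.619, -11.07). ∠BPV = 145.2° gives PV at -21.40° from the x-axis; with |PV| = 9.0, V = (0.7605, -14.35). PV ⟂ VC, so VC runs at 68.60°; with |VC| = 20.1, C = (8.094, 4.360). Then |BC| = |C − B| = 32.33.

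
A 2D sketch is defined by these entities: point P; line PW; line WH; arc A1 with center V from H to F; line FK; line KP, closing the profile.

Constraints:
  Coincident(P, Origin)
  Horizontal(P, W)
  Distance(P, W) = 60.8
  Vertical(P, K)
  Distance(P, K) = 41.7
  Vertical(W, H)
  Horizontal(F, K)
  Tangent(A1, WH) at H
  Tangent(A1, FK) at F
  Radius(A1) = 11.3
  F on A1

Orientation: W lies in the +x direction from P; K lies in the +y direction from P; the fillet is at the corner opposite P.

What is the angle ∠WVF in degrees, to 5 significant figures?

159.61°

P is at the origin; P and W share the same y with |PW| = 60.8 and W on the +x side, so W = (60.800, 0.0000). P and K share the same x with |PK| = 41.7 and K on the +y side, so K = (0.0000, 41.700). The virtual corner opposite P is at (60.800, 41.700). Since A1 is tangent to WH there, VH ⟂ WH and since A1 is tangent to FK there, VF ⟂ FK, with radius 11.3, so the center V sits 11.3 in from both sides at V = (49.500, 30.400). That places the tangent points at H = (60.800, 30.400) on WH and F = (49.500, 41.700) on FK. Then cos ∠WVF = VW·VF / (|VW||VF|), giving 159.61°.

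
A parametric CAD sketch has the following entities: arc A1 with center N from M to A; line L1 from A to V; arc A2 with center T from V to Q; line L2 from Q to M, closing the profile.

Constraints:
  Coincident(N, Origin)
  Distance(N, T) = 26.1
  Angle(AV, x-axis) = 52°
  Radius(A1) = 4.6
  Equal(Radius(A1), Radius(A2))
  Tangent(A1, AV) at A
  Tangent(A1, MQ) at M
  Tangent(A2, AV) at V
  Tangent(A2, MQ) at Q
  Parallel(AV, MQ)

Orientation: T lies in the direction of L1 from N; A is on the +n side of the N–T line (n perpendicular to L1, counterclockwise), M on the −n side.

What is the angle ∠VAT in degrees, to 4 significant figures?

9.995°

The slot axis is L1's direction at 52.0°, so u = (cos 52.0°, sin 52.0°) = (0.6157, 0.7880) and n = (−sin 52.0°, cos 52.0°) = (-0.7880, 0.6157). N is at the origin and T lies 26.1 along u from N, so T = 26.1·u = (16.07, 20.57). Tangency of A1 to both parallel lines with radius 4.6 puts A and M at N ± 4.6·n: A = (-3.625, 2.832), M = (3.625, -2.832). Equal radii place V and Q the same way about T: V = T + 4.6·n = (12.44, 23.40), Q = T − 4.6·n = (19.69, 17.74). Then cos ∠VAT = AV·AT / (|AV||AT|), giving 9.995°.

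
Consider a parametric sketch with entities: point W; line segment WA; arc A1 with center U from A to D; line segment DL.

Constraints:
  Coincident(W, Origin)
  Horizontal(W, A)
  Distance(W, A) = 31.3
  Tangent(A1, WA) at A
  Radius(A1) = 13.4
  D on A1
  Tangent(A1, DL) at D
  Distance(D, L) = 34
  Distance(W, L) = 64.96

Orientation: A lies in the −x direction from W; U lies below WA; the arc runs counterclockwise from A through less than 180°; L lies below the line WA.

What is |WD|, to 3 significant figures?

46.7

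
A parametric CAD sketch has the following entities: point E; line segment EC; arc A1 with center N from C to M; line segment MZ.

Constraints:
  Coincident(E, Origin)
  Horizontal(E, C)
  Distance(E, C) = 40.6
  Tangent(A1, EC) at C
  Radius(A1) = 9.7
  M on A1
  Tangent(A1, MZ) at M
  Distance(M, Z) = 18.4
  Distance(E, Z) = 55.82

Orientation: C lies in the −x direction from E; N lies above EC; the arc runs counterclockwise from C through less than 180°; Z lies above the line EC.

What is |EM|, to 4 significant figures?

37.93

Checks: |NM| = 9.700 ✓; ∠(NM, MZ) = 90.00° ✓; |MZ| = 18.40 ✓; |EZ| = 55.82 ✓.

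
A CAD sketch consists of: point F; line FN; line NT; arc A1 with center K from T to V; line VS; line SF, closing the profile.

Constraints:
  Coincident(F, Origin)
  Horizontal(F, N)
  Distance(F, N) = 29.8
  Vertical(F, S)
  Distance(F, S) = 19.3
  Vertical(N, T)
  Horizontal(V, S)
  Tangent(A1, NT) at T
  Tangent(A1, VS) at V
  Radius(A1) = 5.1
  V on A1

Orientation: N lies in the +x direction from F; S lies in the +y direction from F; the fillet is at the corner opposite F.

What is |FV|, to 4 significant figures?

31.35

The virtual corner opposite F is at (29.80, 19.30). The tangent condition forces KT to be normal to NT and tangency of A1 to VS means the radius KV is perpendicular to VS, with radius 5.1, so the center K sits 5.1 in from both sides at K = (24.70, 14.20). That places the tangent points at T = (29.80, 14.20) on NT and V = (24.70, 19.30) on VS. Then |FV| = |V − F| = 31.35.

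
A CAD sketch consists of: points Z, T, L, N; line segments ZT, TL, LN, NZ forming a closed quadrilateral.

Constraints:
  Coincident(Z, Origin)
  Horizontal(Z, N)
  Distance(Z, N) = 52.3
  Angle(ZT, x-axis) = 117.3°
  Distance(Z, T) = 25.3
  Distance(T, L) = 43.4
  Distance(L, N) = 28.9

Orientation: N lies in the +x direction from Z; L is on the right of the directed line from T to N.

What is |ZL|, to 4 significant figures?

23.74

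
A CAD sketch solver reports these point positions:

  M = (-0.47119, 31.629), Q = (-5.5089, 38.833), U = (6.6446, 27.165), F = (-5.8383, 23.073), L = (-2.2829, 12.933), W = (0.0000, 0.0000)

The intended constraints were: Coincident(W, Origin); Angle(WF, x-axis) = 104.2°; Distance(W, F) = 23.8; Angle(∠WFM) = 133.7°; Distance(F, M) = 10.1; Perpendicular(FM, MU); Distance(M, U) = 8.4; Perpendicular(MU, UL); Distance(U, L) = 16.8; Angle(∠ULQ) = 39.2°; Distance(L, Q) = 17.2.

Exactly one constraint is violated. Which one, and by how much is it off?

Distance(L, Q) = 17.2 — off by 8.90.

W = (0.00, 0.00) ✓; WF at 104.2° ✓; |WF| = 23.80 ✓; ∠WFM = 133.7° ✓; |FM| = 10.10 ✓; ∠(FM, MU) = 90.00° ✓; |MU| = 8.400 ✓; ∠(MU, UL) = 90.00° ✓; |UL| = 16.80 ✓; ∠ULQ = 39.20° ✓; |LQ| = 26.10 ✗.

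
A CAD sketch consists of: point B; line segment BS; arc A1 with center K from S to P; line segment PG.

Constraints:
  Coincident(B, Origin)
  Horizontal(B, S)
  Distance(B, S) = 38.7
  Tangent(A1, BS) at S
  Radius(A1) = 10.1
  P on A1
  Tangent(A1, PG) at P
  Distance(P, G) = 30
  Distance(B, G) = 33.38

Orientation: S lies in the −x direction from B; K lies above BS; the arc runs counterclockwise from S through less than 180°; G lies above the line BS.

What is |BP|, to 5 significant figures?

30.506

Checks: |KP| = 10.10 ✓; ∠(KP, PG) = 90.00° ✓; |PG| = 30.00 ✓; |BG| = 33.38 ✓.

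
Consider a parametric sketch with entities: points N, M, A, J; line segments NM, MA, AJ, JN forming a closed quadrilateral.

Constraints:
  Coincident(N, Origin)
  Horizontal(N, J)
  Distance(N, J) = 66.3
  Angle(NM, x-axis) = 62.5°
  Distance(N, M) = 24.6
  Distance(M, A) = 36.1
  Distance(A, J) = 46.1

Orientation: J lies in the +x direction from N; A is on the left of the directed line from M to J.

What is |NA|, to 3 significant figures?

58.3

N is at the origin; NJ is horizontal with |NJ| = 66.3 and J in +x, so J = (66.3, 0). NM runs at 62.5° with |NM| = 24.6, so M = (11.4, 21.8). A is determined by |MA| = 36.1 and |AJ| = 46.1 together: it lies at the intersection of circle(M, 36.1) and circle(J, 46.1). With |MJ| = 59.1, the foot of the radical line on MJ is 22.6 from M and the perpendicular offset is √(36.1² − 22.6²) = 28.1. Taking the left-of-MJ solution: A = (42.8, 39.6).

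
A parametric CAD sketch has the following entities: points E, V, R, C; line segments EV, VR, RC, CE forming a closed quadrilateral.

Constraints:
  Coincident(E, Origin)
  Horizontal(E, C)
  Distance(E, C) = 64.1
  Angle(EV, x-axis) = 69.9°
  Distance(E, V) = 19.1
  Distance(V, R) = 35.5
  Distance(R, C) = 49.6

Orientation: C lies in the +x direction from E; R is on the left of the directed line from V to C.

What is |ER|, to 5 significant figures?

52.697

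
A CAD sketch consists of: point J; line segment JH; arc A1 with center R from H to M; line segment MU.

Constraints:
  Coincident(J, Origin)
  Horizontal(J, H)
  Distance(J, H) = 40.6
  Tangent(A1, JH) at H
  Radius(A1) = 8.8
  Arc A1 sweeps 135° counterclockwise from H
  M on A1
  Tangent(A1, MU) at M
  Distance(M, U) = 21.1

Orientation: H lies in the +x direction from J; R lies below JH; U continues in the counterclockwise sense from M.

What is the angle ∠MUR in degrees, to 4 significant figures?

22.64°

J is at the origin; JH is horizontal with |JH| = 40.6 and H on the +x side, so H = (40.60, 0.000). Tangency of A1 to JH means the radius RH is perpendicular to JH, so R = H + (0, -8.8) = (40.60, -8.800). On A1, H sits at bearing 90° from R; a 135° counterclockwise sweep puts M at bearing 225°, so M = R + 8.8·(cos 225°, sin 225°) = (34.38, -15.02). Since A1 is tangent to MU there, RM ⟂ MU, so MU runs along (−sin 225°, cos 225°); with |MU| = 21.1, U = (49.30, -29.94). Then cos ∠MUR = UM·UR / (|UM||UR|), giving 22.64°.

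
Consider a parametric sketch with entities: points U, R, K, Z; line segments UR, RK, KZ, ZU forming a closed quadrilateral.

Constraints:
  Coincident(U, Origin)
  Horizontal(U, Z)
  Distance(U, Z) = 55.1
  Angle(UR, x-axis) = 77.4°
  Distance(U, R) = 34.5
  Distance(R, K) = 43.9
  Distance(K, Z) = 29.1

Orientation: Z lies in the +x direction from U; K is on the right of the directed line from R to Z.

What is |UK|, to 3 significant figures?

27.2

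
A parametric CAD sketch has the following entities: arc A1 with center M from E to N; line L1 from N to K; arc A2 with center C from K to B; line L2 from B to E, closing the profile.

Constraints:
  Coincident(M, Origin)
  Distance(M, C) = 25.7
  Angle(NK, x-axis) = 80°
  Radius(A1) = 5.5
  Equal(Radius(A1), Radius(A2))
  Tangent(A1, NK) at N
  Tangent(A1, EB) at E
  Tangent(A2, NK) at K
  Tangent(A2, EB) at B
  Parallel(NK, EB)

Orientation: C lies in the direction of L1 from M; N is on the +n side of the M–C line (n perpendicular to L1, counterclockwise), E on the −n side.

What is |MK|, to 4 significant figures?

26.28

The slot axis is L1's direction at 80.0°, so u = (cos 80.0°, sin 80.0°) = (0.1736, 0.9848) and n = (−sin 80.0°, cos 80.0°) = (-0.9848, 0.1736). M is at the origin and C lies 25.7 along u from M, so C = 25.7·u = (4.463, 25.31). Tangency of A1 to both parallel lines with radius 5.5 puts N and E at M ± 5.5·n: N = (-5.416, 0.9551), E = (5.416, -0.9551). Equal radii place K and B the same way about C: K = C + 5.5·n = (-0.9537, 26.26), B = C − 5.5·n = (9.879, 24.35). Then |MK| = |K − M| = 26.28.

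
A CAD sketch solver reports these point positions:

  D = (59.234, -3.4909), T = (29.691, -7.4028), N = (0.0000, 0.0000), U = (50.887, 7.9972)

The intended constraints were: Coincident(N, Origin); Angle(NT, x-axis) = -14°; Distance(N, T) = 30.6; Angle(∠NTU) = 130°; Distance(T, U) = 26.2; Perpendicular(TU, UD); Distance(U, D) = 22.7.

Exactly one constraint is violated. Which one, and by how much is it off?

Distance(U, D) = 22.7 — off by 8.50.

N = (0.00, 0.00) ✓; NT at -14.00° ✓; |NT| = 30.60 ✓; ∠NTU = 130.0° ✓; |TU| = 26.20 ✓; ∠(TU, UD) = 90.00° ✓; |UD| = 14.20 ✗.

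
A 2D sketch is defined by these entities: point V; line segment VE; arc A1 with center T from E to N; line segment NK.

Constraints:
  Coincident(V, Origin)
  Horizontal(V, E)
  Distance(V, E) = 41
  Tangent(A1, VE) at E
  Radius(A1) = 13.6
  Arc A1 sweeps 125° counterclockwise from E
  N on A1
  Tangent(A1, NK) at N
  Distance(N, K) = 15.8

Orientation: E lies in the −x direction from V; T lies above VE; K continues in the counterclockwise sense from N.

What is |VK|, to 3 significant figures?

51.9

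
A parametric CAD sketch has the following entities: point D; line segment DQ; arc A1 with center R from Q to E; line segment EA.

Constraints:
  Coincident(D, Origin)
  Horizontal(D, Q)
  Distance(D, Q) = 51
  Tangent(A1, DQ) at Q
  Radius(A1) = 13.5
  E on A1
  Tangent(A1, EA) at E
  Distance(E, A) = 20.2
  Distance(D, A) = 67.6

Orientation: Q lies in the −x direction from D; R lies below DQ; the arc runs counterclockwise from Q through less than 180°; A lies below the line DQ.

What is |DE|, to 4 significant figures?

66.20

D is at the origin; DQ is horizontal with |DQ| = 51.0 and Q on the −x side, so Q = (-51.00, 0.000). Since A1 is tangent to DQ there, RQ ⟂ DQ, so R = Q + (0, -13.5) = (-51.00, -13.50). Since RE ⟂ EA (tangency), |RA| = √(13.5² + 20.2²) = 24.30 regardless of where E sits on A1. So A lies on both circle(D, 67.6) and circle(R, 24.30); the below-DQ intersection is A = (-56.46, -37.17). E is the foot of the tangent from A: E = (-63.62, -18.29).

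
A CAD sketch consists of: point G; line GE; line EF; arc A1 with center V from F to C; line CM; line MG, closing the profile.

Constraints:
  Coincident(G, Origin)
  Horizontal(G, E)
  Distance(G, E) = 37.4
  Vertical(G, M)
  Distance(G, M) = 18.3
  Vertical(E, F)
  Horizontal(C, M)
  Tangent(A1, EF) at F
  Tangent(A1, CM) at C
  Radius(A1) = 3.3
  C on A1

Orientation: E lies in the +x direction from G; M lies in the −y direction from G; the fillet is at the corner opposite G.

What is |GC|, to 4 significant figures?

38.70

The virtual corner opposite G is at (37.40, -18.30). Since A1 is tangent to EF there, VF ⟂ EF and since A1 is tangent to CM there, VC ⟂ CM, with radius 3.3, so the center V sits 3.3 in from both sides at V = (34.10, -15.00). That places the tangent points at F = (37.40, -15.00) on EF and C = (34.10, -18.30) on CM. Then |GC| = |C − G| = 38.70.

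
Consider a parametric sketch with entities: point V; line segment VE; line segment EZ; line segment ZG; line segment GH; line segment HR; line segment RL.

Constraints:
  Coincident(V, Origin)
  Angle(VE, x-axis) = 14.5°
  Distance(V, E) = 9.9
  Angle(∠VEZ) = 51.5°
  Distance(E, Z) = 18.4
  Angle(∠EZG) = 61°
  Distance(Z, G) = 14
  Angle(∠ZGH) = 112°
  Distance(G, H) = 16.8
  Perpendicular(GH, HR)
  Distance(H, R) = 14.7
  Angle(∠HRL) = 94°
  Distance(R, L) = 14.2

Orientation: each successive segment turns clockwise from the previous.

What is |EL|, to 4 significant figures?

11.50

V is at the origin; VE runs at 14.5° with length 9.9, so E = (9.585, 2.479). ∠VEZ = 51.5° gives EZ at -114.0° from the x-axis; with |EZ| = 18.4, Z = (2.101, -14.33). ∠EZG = 61.0° gives ZG at 127.0° from the x-axis; with |ZG| = 14.0, G = (-6.325, -3.150). ∠ZGH = 112.0° gives GH at 59.00° from the x-axis; with |GH| = 16.8, H = (2.328, 11.25). GH is perpendicular to HR, so HR runs at -31.00°; with |HR| = 14.7, R = (14.93, 3.680). ∠HRL = 94.0° gives RL at -117.0° from the x-axis; with |RL| = 14.2, L = (8.482, -8.973). Then |EL| = |L − E| = 11.50.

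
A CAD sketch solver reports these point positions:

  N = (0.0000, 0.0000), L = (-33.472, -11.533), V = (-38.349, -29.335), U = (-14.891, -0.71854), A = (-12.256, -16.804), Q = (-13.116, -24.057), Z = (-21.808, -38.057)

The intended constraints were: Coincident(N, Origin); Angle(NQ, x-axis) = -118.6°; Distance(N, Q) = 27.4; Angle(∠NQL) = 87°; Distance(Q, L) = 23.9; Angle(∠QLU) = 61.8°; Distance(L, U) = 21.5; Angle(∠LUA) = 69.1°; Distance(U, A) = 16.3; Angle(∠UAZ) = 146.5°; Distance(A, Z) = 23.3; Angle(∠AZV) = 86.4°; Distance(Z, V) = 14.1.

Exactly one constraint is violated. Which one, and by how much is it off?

Distance(Z, V) = 14.1 — off by 4.60.

N = (0.00, 0.00) ✓; NQ at -118.6° ✓; |NQ| = 27.40 ✓; ∠NQL = 87.00° ✓; |QL| = 23.90 ✓; ∠QLU = 61.80° ✓; |LU| = 21.50 ✓; ∠LUA = 69.10° ✓; |UA| = 16.30 ✓; ∠UAZ = 146.5° ✓; |AZ| = 23.30 ✓; ∠AZV = 86.40° ✓; |ZV| = 18.70 ✗.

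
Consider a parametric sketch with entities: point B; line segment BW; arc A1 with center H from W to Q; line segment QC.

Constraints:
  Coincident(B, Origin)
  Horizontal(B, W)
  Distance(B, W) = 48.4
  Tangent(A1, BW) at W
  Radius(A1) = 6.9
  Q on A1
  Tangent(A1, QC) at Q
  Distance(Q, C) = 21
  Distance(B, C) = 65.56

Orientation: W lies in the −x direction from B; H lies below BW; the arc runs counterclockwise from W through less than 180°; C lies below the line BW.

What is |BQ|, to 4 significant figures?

55.31

Checks: B = (0.00, 0.00) ✓; |HQ| = 6.900 ✓; ∠(HQ, QC) = 90.00° ✓; |QC| = 21.00 ✓; |BC| = 65.56 ✓.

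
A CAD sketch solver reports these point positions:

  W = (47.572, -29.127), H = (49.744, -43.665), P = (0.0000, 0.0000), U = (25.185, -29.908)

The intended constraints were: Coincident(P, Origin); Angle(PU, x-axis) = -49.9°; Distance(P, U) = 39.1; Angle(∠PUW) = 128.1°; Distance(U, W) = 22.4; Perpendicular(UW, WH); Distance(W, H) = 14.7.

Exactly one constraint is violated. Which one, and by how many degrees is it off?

Perpendicular(UW, WH) — off by 6.50°.

P = (0.00, 0.00) ✓; PU at -49.90° ✓; |PU| = 39.10 ✓; ∠PUW = 128.1° ✓; |UW| = 22.40 ✓; ∠(UW, WH) = 83.50° ✗; |WH| = 14.70 ✓.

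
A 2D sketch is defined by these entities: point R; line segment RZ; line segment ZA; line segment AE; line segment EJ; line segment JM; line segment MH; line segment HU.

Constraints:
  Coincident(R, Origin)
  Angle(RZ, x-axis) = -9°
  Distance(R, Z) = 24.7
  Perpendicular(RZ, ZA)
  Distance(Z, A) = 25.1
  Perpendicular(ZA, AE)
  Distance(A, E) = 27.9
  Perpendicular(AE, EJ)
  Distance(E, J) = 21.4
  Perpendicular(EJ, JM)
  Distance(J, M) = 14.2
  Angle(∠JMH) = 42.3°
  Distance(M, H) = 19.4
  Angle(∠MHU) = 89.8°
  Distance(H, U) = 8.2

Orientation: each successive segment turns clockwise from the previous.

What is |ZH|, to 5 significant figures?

32.673

R is at the origin; RZ runs at -9.0° with length 24.7, so Z = (24.396, -3.8639). RZ is perpendicular to ZA, so ZA runs at -99.000°; with |ZA| = 25.1, A = (20.469, -28.655). The perpendicularity gives AE at right angles to ZA, so AE runs at 171.00°; with |AE| = 27.9, E = (-7.0871, -24.290). The perpendicularity gives EJ at right angles to AE, so EJ runs at 81.000°; with |EJ| = 21.4, J = (-3.7394, -3.1539). The perpendicularity gives JM at right angles to EJ, so JM runs at -9.0000°; with |JM| = 14.2, M = (10.286, -5.3752). ∠JMH = 42.3° gives MH at -146.70° from the x-axis; with |MH| = 19.4, H = (-5.9289, -16.026). Then |ZH| = |H − Z| = 32.673.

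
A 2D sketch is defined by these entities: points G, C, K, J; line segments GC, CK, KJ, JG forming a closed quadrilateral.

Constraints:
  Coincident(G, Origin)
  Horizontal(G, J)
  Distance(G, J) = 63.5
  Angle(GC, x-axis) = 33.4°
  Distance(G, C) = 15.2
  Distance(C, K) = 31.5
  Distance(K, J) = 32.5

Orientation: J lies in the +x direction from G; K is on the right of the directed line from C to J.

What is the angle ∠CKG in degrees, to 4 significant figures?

23.64°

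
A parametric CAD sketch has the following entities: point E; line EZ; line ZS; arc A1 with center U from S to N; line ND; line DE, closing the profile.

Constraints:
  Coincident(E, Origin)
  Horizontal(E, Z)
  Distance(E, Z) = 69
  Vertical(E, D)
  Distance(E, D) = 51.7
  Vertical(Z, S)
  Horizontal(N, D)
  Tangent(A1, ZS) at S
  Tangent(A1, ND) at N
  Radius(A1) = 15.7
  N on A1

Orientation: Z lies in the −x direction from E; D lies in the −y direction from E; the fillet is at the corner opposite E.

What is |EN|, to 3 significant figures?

74.3

E is at the origin; E and Z share the same y with |EZ| = 69.0 and Z on the −x side, so Z = (-69.0, 0.00). ED is vertical with |ED| = 51.7 and D on the −y side, so D = (0.00, -51.7). The virtual corner opposite E is at (-69.0, -51.7). The tangent condition forces US to be normal to ZS and tangency of A1 to ND means the radius UN is perpendicular to ND, with radius 15.7, so the center U sits 15.7 in from both sides at U = (-53.3, -36.0). That places the tangent points at S = (-69.0, -36.0) on ZS and N = (-53.3, -51.7) on ND. Then |EN| = |N − E| = 74.3.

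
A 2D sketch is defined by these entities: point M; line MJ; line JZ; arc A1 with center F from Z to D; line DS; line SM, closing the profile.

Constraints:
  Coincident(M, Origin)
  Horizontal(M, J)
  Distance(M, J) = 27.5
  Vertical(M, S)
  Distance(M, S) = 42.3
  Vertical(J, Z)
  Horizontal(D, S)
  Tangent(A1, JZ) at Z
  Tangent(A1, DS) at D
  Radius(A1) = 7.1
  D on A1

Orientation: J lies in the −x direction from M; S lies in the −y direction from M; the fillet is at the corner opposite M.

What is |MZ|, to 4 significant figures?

44.67

The virtual corner opposite M is at (-27.50, -42.30). The tangent condition forces FZ to be normal to JZ and the tangent condition forces FD to be normal to DS, with radius 7.1, so the center F sits 7.1 in from both sides at F = (-20.40, -35.20). That places the tangent points at Z = (-27.50, -35.20) on JZ and D = (-20.40, -42.30) on DS. Then |MZ| = |Z − M| = 44.67.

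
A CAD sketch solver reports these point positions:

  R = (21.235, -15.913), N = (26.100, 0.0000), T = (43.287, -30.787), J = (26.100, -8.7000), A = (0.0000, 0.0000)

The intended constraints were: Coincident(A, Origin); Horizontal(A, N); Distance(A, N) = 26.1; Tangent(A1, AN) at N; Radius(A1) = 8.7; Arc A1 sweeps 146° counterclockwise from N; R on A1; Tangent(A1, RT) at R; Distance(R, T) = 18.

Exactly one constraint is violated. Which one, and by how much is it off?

Distance(R, T) = 18 — off by 8.60.

A = (0.00, 0.00) ✓; A.y = 0.00, N.y = 0.00 ✓; |AN| = 26.10 ✓; ∠(JN, NA) = 90.00° ✓; |JN| = 8.700 ✓; bearing(J→R) − bearing(J→N) = 146.0° ✓; |JR| = 8.700 ✓; ∠(JR, RT) = 90.00° ✓; |RT| = 26.60 ✗.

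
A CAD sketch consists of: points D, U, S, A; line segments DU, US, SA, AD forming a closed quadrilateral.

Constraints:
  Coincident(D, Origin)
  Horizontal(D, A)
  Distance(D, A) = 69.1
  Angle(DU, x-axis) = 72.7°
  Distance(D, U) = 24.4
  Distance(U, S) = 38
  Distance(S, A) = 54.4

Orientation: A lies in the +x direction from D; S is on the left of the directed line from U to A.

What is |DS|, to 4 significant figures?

59.18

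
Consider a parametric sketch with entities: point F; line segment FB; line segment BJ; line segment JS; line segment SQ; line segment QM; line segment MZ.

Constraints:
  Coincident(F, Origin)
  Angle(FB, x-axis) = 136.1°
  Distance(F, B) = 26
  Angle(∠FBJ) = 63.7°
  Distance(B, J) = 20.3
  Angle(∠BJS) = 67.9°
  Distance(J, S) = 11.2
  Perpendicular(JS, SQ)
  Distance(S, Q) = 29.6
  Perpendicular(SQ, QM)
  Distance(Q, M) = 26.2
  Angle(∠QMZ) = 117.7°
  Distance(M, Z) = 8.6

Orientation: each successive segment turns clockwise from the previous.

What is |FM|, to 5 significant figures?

50.061

F is at the origin; FB runs at 136.1° with length 26.0, so B = (-18.734, 18.028). ∠FBJ = 63.7° gives BJ at 19.800° from the x-axis; with |BJ| = 20.3, J = (0.36555, 24.905). ∠BJS = 67.9° gives JS at -92.300° from the x-axis; with |JS| = 11.2, S = (-0.083925, 13.714). JS ⟂ SQ, so SQ runs at 177.70°; with |SQ| = 29.6, Q = (-29.660, 14.902). SQ ⟂ QM, so QM runs at 87.700°; with |QM| = 26.2, M = (-28.609, 41.081). Then |FM| = |M − F| = 50.061.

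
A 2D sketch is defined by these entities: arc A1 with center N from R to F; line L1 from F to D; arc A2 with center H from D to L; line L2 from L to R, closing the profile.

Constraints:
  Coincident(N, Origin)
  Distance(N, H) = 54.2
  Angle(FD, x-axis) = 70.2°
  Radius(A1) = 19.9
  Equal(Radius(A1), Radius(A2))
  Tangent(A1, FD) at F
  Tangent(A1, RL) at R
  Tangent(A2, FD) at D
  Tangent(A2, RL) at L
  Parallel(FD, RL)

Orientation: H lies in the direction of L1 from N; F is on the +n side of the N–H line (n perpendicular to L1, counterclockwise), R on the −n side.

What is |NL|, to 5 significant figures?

57.738

The slot axis is L1's direction at 70.2°, so u = (cos 70.2°, sin 70.2°) = (0.33874, 0.94088) and n = (−sin 70.2°, cos 70.2°) = (-0.94088, 0.33874). N is at the origin and H lies 54.2 along u from N, so H = 54.2·u = (18.360, 50.996). Tangency of A1 to both parallel lines with radius 19.9 puts F and R at N ± 19.9·n: F = (-18.724, 6.7409), R = (18.724, -6.7409). Equal radii place D and L the same way about H: D = H + 19.9·n = (-0.36393, 57.737), L = H − 19.9·n = (37.083, 44.255). Then |NL| = |L − N| = 57.738.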